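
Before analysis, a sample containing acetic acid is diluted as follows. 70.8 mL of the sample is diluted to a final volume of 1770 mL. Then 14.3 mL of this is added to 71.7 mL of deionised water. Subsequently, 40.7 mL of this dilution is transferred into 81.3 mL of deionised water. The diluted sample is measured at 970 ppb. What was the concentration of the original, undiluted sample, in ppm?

437 ppm

Overall dilution factor = 25 × 6.014 × 2.998 = 451.
Original = 970 ppb × 451 = 4.37 × 10⁵ ppb = 437 ppm.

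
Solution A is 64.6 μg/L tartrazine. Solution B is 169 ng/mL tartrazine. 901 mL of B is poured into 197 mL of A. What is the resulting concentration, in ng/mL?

C_B = 169 ng/mL = 169 μg/L.
C_mix = (C_A·V_A + C_B·V_B)/(V_A + V_B) = (64.6×197 + 169×901) / 1098 = 150 μg/L = 150 ng/mL.

150 ng/mL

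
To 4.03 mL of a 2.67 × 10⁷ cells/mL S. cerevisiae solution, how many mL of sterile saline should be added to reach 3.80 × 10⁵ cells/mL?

279 mL

V₂ = C₁V₁/C₂ = 2.67 × 10⁷ × 4.03 / 3.80 × 10⁵ = 283 mL.
Diluent to add = V₂ − V₁ = 283 − 4.03 = 279 mL.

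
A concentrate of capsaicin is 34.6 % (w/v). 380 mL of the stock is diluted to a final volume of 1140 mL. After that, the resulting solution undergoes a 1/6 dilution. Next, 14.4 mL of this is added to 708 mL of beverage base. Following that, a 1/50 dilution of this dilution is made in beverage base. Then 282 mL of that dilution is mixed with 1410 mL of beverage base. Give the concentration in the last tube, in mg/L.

1.28 mg/L

Overall dilution factor = 3 × 6 × 50.17 × 50 × 6 = 2.71 × 10⁵.
34.6 % (w/v) / 2.71 × 10⁵ = 1.28 × 10⁻⁴ % (w/v) = 1.28 mg/L.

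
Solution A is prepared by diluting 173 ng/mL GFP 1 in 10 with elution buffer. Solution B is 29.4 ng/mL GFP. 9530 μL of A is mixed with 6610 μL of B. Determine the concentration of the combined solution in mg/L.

C_A = 173 ng/mL / 10 = 17.3 ng/mL.
C_mix = (C_A·V_A + C_B·V_B)/(V_A + V_B) = (17.3×9530 + 29.4×6610) / 16140 = 22.3 ng/mL = 0.0223 mg/L.

0.0223 mg/L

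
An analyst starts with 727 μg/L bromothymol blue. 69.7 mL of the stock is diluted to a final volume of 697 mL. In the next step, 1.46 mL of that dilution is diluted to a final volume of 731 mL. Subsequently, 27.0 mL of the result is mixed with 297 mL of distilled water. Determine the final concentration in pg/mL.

Overall dilution factor = 10 × 500.7 × 12 = 6.01 × 10⁴.
727 μg/L / 6.01 × 10⁴ = 0.0121 μg/L = 12.1 pg/mL.

12.1 pg/mL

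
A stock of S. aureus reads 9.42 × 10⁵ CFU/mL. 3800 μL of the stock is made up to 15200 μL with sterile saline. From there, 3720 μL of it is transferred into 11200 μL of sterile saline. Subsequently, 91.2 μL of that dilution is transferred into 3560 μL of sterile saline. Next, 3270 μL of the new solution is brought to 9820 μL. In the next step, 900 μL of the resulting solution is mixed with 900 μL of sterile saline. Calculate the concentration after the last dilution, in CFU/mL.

Overall dilution factor = 4 × 4.011 × 40.04 × 3.003 × 2 = 3858.
9.42 × 10⁵ CFU/mL / 3858 = 244 CFU/mL.

244 CFU/mL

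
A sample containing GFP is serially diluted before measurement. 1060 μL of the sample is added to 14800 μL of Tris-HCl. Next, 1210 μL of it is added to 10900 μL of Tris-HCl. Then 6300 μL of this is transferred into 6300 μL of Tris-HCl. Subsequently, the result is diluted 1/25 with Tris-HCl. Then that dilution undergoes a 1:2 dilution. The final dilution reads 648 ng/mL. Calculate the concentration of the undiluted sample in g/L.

9.70 g/L

Overall dilution factor = 14.96 × 10.01 × 2 × 25 × 2 = 1.50 × 10⁴.
Original = 648 ng/mL × 1.50 × 10⁴ = 9.70 × 10⁶ ng/mL = 9.70 g/L.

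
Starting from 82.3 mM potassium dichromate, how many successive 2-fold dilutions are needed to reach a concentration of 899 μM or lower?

Need 2ⁿ ≥ 91.5, so n ≥ log(91.5)/log(2) = 6.52.
Minimum whole steps: n = 7.

7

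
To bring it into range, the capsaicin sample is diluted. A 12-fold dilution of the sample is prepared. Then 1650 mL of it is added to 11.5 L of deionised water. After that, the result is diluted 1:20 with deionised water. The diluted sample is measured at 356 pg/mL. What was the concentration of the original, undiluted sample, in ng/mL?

681 ng/mL

Overall dilution factor = 12 × 7.970 × 20 = 1913.
Original = 356 pg/mL × 1913 = 6.81 × 10⁵ pg/mL = 681 ng/mL.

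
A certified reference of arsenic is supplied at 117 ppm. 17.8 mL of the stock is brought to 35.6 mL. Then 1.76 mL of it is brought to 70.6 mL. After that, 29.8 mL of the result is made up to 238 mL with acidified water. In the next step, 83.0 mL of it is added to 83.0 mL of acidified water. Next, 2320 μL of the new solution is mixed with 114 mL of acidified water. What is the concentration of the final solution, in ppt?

Overall dilution factor = 2 × 40.11 × 7.987 × 2 × 50.14 = 6.43 × 10⁴.
117 ppm / 6.43 × 10⁴ = 1.82 × 10⁻³ ppm = 1820 ppt.

1820 ppt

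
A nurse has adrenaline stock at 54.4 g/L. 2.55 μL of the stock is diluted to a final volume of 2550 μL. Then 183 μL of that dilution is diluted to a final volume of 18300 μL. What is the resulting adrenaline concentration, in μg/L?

Overall dilution factor = 1000 × 100 = 1.00 × 10⁵.
54.4 g/L / 1.00 × 10⁵ = 5.44 × 10⁻⁴ g/L = 544 μg/L.

544 μg/L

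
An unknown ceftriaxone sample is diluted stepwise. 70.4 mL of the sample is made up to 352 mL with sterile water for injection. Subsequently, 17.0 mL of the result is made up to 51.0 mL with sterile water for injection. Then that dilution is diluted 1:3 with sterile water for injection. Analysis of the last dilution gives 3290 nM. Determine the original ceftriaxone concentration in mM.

0.148 mM

Overall dilution factor = 5 × 3 × 3 = 45.0.
Original = 3290 nM × 45.0 = 1.48 × 10⁵ nM = 0.148 mM.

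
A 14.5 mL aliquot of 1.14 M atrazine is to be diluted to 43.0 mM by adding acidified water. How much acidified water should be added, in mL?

43.0 mM = 0.0430 M.
V₂ = C₁V₁/C₂ = 1.14 × 14.5 / 0.0430 = 384 mL.
Diluent to add = V₂ − V₁ = 384 − 14.5 = 370 mL.

370 mL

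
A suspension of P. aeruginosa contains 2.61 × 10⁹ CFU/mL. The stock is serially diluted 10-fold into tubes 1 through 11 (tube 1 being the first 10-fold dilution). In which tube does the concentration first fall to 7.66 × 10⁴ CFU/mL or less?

tube 5

Tube n has concentration 2.61 × 10⁹ CFU/mL / 10ⁿ.
Need 10ⁿ ≥ 2.61 × 10⁹ CFU/mL / 7.66 × 10⁴ CFU/mL = 3.41 × 10⁴, so n ≥ 4.53.
First such tube: n = 5.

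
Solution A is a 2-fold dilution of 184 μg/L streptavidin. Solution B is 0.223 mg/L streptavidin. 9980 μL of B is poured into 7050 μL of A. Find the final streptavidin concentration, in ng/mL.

169 ng/mL

C_A = 184 μg/L / 2 = 92.0 μg/L.
C_B = 0.223 mg/L = 223 μg/L.
C_mix = (C_A·V_A + C_B·V_B)/(V_A + V_B) = (92.0×7050 + 223×9980) / 17030 = 169 μg/L = 169 ng/mL.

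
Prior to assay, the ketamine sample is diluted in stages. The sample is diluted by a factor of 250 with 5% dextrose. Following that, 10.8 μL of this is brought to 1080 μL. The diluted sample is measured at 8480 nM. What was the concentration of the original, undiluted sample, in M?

0.212 M

Overall dilution factor = 250 × 100 = 2.50 × 10⁴.
Original = 8480 nM × 2.50 × 10⁴ = 2.12 × 10⁸ nM = 0.212 M.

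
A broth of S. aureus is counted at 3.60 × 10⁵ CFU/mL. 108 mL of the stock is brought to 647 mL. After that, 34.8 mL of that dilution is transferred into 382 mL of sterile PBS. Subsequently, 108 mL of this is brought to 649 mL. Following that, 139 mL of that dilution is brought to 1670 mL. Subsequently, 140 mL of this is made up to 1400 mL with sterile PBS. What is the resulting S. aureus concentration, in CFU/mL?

6.95 CFU/mL

Overall dilution factor = 5.991 × 11.98 × 6.009 × 12.01 × 10 = 5.18 × 10⁴.
3.60 × 10⁵ CFU/mL / 5.18 × 10⁴ = 6.95 CFU/mL.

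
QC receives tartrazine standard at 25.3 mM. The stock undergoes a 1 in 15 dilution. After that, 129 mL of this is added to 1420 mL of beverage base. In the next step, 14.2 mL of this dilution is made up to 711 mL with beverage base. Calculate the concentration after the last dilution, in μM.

2.81 μM

Overall dilution factor = 15 × 12.01 × 50.07 = 9018.
25.3 mM / 9018 = 2.81 × 10⁻³ mM = 2.81 μM.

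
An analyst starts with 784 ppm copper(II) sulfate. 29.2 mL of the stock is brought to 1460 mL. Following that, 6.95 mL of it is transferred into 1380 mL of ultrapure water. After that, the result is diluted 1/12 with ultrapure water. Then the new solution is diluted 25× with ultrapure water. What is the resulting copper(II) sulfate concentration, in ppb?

Overall dilution factor = 50 × 199.6 × 12 × 25 = 2.99 × 10⁶.
784 ppm / 2.99 × 10⁶ = 2.62 × 10⁻⁴ ppm = 0.262 ppb.

0.262 ppb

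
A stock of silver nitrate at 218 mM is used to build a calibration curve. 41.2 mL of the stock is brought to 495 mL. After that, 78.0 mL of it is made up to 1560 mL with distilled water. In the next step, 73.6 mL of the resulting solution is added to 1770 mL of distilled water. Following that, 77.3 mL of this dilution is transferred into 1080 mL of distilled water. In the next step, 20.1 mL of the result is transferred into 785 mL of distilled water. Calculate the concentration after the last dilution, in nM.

Overall dilution factor = 12.01 × 20 × 25.05 × 14.97 × 40.05 = 3.61 × 10⁶.
218 mM / 3.61 × 10⁶ = 6.04 × 10⁻⁵ mM = 60.4 nM.

60.4 nM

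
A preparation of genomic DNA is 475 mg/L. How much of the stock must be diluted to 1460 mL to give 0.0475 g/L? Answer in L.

0.146 L

0.0475 g/L = 47.5 mg/L.
V₁ = C₂V₂/C₁ = 47.5 × 1460 / 475 = 146 mL = 0.146 L.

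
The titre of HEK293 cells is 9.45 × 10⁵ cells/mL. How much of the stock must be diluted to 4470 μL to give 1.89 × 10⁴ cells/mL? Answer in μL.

89.4 μL

V₁ = C₂V₂/C₁ = 1.89 × 10⁴ × 4470 / 9.45 × 10⁵ = 89.4 μL.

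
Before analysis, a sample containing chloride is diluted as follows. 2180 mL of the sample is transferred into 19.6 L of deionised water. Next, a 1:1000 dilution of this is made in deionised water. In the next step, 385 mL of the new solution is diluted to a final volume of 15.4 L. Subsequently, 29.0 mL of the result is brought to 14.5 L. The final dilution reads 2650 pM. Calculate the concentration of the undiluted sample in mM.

530 mM

Overall dilution factor = 9.991 × 1000 × 40 × 500 = 2.00 × 10⁸.
Original = 2650 pM × 2.00 × 10⁸ = 5.30 × 10¹¹ pM = 530 mM.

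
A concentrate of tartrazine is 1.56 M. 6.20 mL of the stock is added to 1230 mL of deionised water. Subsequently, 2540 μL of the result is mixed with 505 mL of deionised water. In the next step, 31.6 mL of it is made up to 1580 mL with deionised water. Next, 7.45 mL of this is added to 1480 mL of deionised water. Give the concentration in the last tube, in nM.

3.92 nM

Overall dilution factor = 199.4 × 199.8 × 50 × 199.7 = 3.98 × 10⁸.
1.56 M / 3.98 × 10⁸ = 3.92 × 10⁻⁹ M = 3.92 nM.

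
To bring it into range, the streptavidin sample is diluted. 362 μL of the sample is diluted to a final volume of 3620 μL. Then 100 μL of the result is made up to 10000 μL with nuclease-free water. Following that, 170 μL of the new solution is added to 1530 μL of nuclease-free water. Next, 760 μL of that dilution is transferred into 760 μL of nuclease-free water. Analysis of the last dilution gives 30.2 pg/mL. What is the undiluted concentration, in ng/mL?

604 ng/mL

Overall dilution factor = 10 × 100 × 10 × 2 = 2.00 × 10⁴.
Original = 30.2 pg/mL × 2.00 × 10⁴ = 6.04 × 10⁵ pg/mL = 604 ng/mL.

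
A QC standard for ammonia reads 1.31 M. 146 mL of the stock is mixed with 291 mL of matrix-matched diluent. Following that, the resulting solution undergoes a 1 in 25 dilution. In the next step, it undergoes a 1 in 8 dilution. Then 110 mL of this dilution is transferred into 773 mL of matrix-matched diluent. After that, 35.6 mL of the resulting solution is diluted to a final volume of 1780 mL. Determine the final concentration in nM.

Overall dilution factor = 2.993 × 25 × 8 × 8.027 × 50 = 2.40 × 10⁵.
1.31 M / 2.40 × 10⁵ = 5.45 × 10⁻⁶ M = 5450 nM.

5450 nM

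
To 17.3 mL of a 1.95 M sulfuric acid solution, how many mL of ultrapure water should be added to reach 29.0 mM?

29.0 mM = 0.0290 M.
V₂ = C₁V₁/C₂ = 1.95 × 17.3 / 0.0290 = 1163 mL.
Diluent to add = V₂ − V₁ = 1163 − 17.3 = 1150 mL.

1150 mL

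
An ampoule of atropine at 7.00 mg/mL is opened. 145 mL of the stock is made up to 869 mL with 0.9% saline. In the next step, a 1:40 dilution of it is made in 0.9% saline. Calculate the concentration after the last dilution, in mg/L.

Overall dilution factor = 5.993 × 40 = 240.
7.00 mg/mL / 240 = 0.0292 mg/mL = 29.2 mg/L.

29.2 mg/L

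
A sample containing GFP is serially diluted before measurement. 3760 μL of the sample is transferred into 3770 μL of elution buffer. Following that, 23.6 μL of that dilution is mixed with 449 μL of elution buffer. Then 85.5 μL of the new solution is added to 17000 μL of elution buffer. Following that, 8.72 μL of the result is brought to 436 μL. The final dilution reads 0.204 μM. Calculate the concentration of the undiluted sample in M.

Overall dilution factor = 2.003 × 20.03 × 199.8 × 50 = 4.01 × 10⁵.
Original = 0.204 μM × 4.01 × 10⁵ = 8.17 × 10⁴ μM = 0.0817 M.

0.0817 M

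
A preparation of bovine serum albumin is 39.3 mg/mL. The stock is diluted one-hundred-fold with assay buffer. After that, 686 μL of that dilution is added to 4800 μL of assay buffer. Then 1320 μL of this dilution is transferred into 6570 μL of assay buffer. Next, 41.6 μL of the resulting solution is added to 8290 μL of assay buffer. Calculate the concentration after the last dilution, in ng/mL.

Overall dilution factor = 100 × 7.997 × 5.977 × 200.3 = 9.57 × 10⁵.
39.3 mg/mL / 9.57 × 10⁵ = 4.11 × 10⁻⁵ mg/mL = 41.1 ng/mL.

41.1 ng/mL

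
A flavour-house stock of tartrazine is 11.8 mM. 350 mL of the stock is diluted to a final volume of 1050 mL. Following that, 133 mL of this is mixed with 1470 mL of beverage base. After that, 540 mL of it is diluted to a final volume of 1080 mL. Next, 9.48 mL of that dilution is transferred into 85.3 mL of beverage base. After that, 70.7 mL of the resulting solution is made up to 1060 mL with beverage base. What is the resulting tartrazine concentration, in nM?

1090 nM

Overall dilution factor = 3 × 12.05 × 2 × 9.998 × 14.99 = 1.08 × 10⁴.
11.8 mM / 1.08 × 10⁴ = 1.09 × 10⁻³ mM = 1090 nM.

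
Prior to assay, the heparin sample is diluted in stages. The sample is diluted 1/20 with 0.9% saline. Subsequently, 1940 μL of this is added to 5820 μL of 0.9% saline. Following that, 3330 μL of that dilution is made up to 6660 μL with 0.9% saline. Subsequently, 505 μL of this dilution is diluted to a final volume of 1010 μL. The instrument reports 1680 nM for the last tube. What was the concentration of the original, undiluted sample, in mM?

0.538 mM

Overall dilution factor = 20 × 4 × 2 × 2 = 320.
Original = 1680 nM × 320 = 5.38 × 10⁵ nM = 0.538 mM.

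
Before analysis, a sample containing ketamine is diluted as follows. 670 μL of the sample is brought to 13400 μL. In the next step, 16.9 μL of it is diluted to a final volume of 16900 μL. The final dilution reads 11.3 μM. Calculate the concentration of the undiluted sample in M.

Overall dilution factor = 20 × 1000 = 2.00 × 10⁴.
Original = 11.3 μM × 2.00 × 10⁴ = 2.26 × 10⁵ μM = 0.226 M.

0.226 M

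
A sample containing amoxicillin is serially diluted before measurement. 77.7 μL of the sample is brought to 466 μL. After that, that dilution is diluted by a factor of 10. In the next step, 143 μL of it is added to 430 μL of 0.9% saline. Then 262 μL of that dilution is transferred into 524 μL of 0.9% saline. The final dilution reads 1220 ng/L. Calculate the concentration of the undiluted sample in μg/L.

880 μg/L

Overall dilution factor = 5.997 × 10 × 4.007 × 3 = 721.
Original = 1220 ng/L × 721 = 8.80 × 10⁵ ng/L = 880 μg/L.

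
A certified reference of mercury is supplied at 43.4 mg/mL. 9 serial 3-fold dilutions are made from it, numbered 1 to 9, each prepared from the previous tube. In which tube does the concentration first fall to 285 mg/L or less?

tube 5

Tube n has concentration 43.4 mg/mL / 3ⁿ.
Need 3ⁿ ≥ 43.4 mg/mL / 285 mg/L = 152, so n ≥ 4.57.
First such tube: n = 5.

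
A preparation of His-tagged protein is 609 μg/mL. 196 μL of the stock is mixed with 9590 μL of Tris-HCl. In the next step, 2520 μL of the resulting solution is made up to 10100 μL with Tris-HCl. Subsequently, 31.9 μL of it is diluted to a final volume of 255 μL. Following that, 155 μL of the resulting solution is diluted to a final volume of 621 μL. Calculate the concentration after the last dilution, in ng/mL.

95.0 ng/mL

Overall dilution factor = 49.93 × 4.008 × 7.994 × 4.006 = 6409.
609 μg/mL / 6409 = 0.0950 μg/mL = 95.0 ng/mL.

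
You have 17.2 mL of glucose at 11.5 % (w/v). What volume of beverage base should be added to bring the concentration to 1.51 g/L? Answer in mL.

1290 mL

1.51 g/L = 0.151 % (w/v).
V₂ = C₁V₁/C₂ = 11.5 × 17.2 / 0.151 = 1310 mL.
Diluent to add = V₂ − V₁ = 1310 − 17.2 = 1290 mL.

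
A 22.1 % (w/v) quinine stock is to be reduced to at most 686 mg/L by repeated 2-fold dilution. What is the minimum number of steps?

Need 2ⁿ ≥ 322, so n ≥ log(322)/log(2) = 8.33.
Minimum whole steps: n = 9.

9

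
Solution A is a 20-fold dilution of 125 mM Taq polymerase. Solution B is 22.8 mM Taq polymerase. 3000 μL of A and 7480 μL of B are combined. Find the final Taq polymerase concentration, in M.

0.0181 M

C_A = 125 mM / 20 = 6.25 mM.
C_mix = (C_A·V_A + C_B·V_B)/(V_A + V_B) = (6.25×3000 + 22.8×7480) / 10480 = 18.1 mM = 0.0181 M.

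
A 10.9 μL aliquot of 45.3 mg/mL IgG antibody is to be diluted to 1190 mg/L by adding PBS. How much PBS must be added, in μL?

1190 mg/L = 1.19 mg/mL.
V₂ = C₁V₁/C₂ = 45.3 × 10.9 / 1.19 = 415 μL.
Diluent to add = V₂ − V₁ = 415 − 10.9 = 404 μL.

404 μL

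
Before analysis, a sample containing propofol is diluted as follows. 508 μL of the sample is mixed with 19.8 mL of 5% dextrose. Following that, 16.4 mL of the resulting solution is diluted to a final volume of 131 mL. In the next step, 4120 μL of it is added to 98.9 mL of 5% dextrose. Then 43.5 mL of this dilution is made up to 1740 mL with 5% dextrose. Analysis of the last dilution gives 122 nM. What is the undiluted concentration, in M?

0.0390 M

Overall dilution factor = 39.98 × 7.988 × 25.00 × 40 = 3.19 × 10⁵.
Original = 122 nM × 3.19 × 10⁵ = 3.90 × 10⁷ nM = 0.0390 M.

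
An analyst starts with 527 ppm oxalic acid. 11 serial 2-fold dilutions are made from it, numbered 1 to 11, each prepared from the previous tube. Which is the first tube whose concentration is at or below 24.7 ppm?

Tube n has concentration 527 ppm / 2ⁿ.
Need 2ⁿ ≥ 527 ppm / 24.7 ppm = 21.3, so n ≥ 4.42.
First such tube: n = 5.

tube 5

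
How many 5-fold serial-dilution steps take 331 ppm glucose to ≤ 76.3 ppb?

Need 5ⁿ ≥ 4338, so n ≥ log(4338)/log(5) = 5.20.
Minimum whole steps: n = 6.

6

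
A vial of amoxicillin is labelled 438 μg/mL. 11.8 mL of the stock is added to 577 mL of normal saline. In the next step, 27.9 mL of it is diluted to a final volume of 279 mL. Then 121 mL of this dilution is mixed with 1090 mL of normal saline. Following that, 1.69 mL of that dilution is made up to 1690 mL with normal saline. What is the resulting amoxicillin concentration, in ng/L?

Overall dilution factor = 49.90 × 10 × 10.01 × 1000 = 4.99 × 10⁶.
438 μg/mL / 4.99 × 10⁶ = 8.77 × 10⁻⁵ μg/mL = 87.7 ng/L.

87.7 ng/L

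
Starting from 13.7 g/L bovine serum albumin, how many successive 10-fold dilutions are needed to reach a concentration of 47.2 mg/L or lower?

3

Need 10ⁿ ≥ 290, so n ≥ log(290)/log(10) = 2.46.
Minimum whole steps: n = 3.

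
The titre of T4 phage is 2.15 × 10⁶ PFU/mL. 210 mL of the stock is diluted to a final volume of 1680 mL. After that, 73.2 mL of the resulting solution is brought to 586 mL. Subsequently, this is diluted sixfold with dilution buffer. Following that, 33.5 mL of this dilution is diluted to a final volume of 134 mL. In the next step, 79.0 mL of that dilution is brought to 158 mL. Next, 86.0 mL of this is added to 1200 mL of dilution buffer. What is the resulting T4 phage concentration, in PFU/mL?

46.8 PFU/mL

Overall dilution factor = 8 × 8.005 × 6 × 4 × 2 × 14.95 = 4.60 × 10⁴.
2.15 × 10⁶ PFU/mL / 4.60 × 10⁴ = 46.8 PFU/mL.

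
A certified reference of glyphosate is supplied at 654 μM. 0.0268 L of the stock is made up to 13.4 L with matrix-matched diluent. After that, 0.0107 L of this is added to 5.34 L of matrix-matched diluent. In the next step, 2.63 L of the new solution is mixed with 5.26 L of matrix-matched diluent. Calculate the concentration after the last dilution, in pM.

Overall dilution factor = 500 × 500.1 × 3 = 7.50 × 10⁵.
654 μM / 7.50 × 10⁵ = 8.72 × 10⁻⁴ μM = 872 pM.

872 pM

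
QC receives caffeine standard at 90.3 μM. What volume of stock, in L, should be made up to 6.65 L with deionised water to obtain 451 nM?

0.0332 L

451 nM = 0.451 μM.
V₁ = C₂V₂/C₁ = 0.451 × 6.65 / 90.3 = 0.0332 L.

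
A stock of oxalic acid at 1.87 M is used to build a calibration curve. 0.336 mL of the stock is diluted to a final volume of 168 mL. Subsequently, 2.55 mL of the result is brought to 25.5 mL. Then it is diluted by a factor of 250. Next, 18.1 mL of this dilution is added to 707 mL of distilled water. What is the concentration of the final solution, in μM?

Overall dilution factor = 500 × 10 × 250 × 40.06 = 5.01 × 10⁷.
1.87 M / 5.01 × 10⁷ = 3.73 × 10⁻⁸ M = 0.0373 μM.

0.0373 μM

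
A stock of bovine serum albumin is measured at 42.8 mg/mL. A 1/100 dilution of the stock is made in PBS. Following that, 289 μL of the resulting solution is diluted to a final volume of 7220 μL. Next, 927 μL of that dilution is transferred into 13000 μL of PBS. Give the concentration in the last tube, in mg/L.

1.14 mg/L

Overall dilution factor = 100 × 24.98 × 15.02 = 3.75 × 10⁴.
42.8 mg/mL / 3.75 × 10⁴ = 1.14 × 10⁻³ mg/mL = 1.14 mg/L.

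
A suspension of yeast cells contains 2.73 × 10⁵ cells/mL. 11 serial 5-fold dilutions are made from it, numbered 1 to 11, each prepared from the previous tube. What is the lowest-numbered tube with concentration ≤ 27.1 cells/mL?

tube 6

Tube n has concentration 2.73 × 10⁵ cells/mL / 5ⁿ.
Need 5ⁿ ≥ 2.73 × 10⁵ cells/mL / 27.1 cells/mL = 1.01 × 10⁴, so n ≥ 5.73.
First such tube: n = 6.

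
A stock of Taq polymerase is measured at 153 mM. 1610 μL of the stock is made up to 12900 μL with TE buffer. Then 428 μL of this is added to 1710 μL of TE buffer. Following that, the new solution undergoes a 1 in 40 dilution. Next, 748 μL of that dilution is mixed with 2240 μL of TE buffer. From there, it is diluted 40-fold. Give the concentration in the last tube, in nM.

598 nM

Overall dilution factor = 8.012 × 4.995 × 40 × 3.995 × 40 = 2.56 × 10⁵.
153 mM / 2.56 × 10⁵ = 5.98 × 10⁻⁴ mM = 598 nM.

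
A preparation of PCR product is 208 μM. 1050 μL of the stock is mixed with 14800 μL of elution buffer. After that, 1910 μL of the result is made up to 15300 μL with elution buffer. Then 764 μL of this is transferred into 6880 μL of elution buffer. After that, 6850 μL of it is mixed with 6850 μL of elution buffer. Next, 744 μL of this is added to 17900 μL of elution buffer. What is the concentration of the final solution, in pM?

3430 pM

Overall dilution factor = 15.10 × 8.010 × 10.01 × 2 × 25.06 = 6.06 × 10⁴.
208 μM / 6.06 × 10⁴ = 3.43 × 10⁻³ μM = 3430 pM.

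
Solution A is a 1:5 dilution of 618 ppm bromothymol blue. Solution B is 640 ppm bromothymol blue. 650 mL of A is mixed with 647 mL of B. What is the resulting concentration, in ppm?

381 ppm

C_A = 618 ppm / 5 = 124 ppm.
C_mix = (C_A·V_A + C_B·V_B)/(V_A + V_B) = (124×650 + 640×647) / 1297 = 381 ppm.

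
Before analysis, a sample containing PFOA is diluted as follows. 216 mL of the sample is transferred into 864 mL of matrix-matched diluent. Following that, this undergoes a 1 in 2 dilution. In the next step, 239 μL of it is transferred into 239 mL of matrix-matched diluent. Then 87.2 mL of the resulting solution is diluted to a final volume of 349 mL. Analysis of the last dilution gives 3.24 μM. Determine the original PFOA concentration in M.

0.130 M

Overall dilution factor = 5 × 2 × 1001 × 4.002 = 4.01 × 10⁴.
Original = 3.24 μM × 4.01 × 10⁴ = 1.30 × 10⁵ μM = 0.130 M.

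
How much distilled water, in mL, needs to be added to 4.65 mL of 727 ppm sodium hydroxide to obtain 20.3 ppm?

162 mL

V₂ = C₁V₁/C₂ = 727 × 4.65 / 20.3 = 167 mL.
Diluent to add = V₂ − V₁ = 167 − 4.65 = 162 mL.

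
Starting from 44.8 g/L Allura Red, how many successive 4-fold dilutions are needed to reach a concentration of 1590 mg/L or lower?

3

Need 4ⁿ ≥ 28.2, so n ≥ log(28.2)/log(4) = 2.41.
Minimum whole steps: n = 3.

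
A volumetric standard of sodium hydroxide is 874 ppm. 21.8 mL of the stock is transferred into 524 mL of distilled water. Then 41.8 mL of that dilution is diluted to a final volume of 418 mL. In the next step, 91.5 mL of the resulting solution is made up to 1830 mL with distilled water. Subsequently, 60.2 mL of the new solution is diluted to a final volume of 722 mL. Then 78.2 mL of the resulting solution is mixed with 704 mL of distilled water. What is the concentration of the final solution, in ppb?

Overall dilution factor = 25.04 × 10 × 20 × 11.99 × 10.00 = 6.01 × 10⁵.
874 ppm / 6.01 × 10⁵ = 1.45 × 10⁻³ ppm = 1.45 ppb.

1.45 ppb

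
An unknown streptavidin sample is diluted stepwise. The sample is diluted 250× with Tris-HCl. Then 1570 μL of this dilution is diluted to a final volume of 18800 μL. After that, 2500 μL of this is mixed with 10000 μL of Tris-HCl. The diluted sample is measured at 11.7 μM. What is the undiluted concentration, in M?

Overall dilution factor = 250 × 11.97 × 5 = 1.50 × 10⁴.
Original = 11.7 μM × 1.50 × 10⁴ = 1.75 × 10⁵ μM = 0.175 M.

0.175 M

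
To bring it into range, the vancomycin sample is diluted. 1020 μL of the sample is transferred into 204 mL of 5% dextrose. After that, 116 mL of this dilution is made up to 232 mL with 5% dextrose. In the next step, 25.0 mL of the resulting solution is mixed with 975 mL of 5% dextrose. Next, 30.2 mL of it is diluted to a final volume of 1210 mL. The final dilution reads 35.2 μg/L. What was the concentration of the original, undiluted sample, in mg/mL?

22.7 mg/mL

Overall dilution factor = 201 × 2 × 40 × 40.07 = 6.44 × 10⁵.
Original = 35.2 μg/L × 6.44 × 10⁵ = 2.27 × 10⁷ μg/L = 22.7 mg/mL.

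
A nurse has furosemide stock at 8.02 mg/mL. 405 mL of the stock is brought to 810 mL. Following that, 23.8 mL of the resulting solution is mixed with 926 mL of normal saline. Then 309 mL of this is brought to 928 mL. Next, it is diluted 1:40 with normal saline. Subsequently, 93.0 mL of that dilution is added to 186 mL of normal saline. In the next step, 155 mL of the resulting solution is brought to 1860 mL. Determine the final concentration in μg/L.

Overall dilution factor = 2 × 39.91 × 3.003 × 40 × 3 × 12 = 3.45 × 10⁵.
8.02 mg/mL / 3.45 × 10⁵ = 2.32 × 10⁻⁵ mg/mL = 23.2 μg/L.

23.2 μg/L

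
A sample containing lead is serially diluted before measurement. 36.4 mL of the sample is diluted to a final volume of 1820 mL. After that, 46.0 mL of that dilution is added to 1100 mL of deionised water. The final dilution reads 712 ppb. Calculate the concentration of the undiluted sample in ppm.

887 ppm

Overall dilution factor = 50 × 24.91 = 1246.
Original = 712 ppb × 1246 = 8.87 × 10⁵ ppb = 887 ppm.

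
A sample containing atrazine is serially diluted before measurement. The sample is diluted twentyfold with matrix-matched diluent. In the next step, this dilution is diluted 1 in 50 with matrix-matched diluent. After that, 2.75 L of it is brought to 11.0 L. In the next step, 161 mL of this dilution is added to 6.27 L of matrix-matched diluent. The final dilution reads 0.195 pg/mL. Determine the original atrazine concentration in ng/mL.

31.2 ng/mL

Overall dilution factor = 20 × 50 × 4 × 39.94 = 1.60 × 10⁵.
Original = 0.195 pg/mL × 1.60 × 10⁵ = 3.12 × 10⁴ pg/mL = 31.2 ng/mL.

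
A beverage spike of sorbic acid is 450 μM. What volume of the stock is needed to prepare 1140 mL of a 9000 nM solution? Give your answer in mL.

22.8 mL

9000 nM = 9.00 μM.
V₁ = C₂V₂/C₁ = 9.00 × 1140 / 450 = 22.8 mL.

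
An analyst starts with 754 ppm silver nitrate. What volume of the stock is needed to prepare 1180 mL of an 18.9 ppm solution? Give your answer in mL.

V₁ = C₂V₂/C₁ = 18.9 × 1180 / 754 = 29.6 mL.

29.6 mL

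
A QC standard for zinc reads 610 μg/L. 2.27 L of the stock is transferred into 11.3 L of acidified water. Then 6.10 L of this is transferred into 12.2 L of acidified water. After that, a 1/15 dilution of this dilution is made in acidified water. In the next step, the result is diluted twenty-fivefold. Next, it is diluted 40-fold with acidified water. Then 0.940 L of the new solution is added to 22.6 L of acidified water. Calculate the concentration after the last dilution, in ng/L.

0.0905 ng/L

Overall dilution factor = 5.978 × 3 × 15 × 25 × 40 × 25.04 = 6.74 × 10⁶.
610 μg/L / 6.74 × 10⁶ = 9.05 × 10⁻⁵ μg/L = 0.0905 ng/L.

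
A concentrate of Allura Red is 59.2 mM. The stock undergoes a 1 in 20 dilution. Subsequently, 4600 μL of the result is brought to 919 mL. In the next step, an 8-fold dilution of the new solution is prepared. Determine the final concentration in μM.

1.85 μM

Overall dilution factor = 20 × 199.8 × 8 = 3.20 × 10⁴.
59.2 mM / 3.20 × 10⁴ = 1.85 × 10⁻³ mM = 1.85 μM.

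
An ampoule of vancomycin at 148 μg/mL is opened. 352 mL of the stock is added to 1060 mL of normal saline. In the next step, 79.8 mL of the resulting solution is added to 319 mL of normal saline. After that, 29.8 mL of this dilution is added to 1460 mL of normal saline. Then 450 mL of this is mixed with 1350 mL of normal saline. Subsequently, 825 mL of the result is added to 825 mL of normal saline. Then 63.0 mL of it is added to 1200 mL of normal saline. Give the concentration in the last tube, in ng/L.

921 ng/L

Overall dilution factor = 4.011 × 4.997 × 49.99 × 4 × 2 × 20.05 = 1.61 × 10⁵.
148 μg/mL / 1.61 × 10⁵ = 9.21 × 10⁻⁴ μg/mL = 921 ng/L.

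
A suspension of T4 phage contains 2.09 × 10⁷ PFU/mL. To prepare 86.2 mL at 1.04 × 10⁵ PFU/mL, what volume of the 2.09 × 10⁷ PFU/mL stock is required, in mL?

V₁ = C₂V₂/C₁ = 1.04 × 10⁵ × 86.2 / 2.09 × 10⁷ = 0.429 mL.

0.429 mL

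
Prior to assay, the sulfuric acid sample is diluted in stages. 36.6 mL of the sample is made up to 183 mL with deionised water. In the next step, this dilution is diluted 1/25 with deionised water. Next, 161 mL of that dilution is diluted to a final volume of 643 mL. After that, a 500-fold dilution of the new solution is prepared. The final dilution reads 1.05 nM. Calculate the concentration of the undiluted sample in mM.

Overall dilution factor = 5 × 25 × 3.994 × 500 = 2.50 × 10⁵.
Original = 1.05 nM × 2.50 × 10⁵ = 2.62 × 10⁵ nM = 0.262 mM.

0.262 mM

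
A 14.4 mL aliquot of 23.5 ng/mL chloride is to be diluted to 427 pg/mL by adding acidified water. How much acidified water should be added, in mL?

778 mL

427 pg/mL = 0.427 ng/mL.
V₂ = C₁V₁/C₂ = 23.5 × 14.4 / 0.427 = 793 mL.
Diluent to add = V₂ − V₁ = 793 − 14.4 = 778 mL.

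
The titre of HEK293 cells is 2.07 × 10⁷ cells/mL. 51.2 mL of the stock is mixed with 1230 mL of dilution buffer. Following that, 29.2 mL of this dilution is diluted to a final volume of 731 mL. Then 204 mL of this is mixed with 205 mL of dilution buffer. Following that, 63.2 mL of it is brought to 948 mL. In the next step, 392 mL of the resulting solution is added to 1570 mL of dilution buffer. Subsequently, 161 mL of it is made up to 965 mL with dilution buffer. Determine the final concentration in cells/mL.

Overall dilution factor = 25.02 × 25.03 × 2.005 × 15 × 5.005 × 5.994 = 5.65 × 10⁵.
2.07 × 10⁷ cells/mL / 5.65 × 10⁵ = 36.6 cells/mL.

36.6 cells/mL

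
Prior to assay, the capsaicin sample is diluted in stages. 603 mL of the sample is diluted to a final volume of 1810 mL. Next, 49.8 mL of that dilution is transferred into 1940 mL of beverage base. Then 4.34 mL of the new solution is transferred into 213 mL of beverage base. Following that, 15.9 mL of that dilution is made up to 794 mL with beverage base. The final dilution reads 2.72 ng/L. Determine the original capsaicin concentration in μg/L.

816 μg/L

Overall dilution factor = 3.002 × 39.96 × 50.08 × 49.94 = 3.00 × 10⁵.
Original = 2.72 ng/L × 3.00 × 10⁵ = 8.16 × 10⁵ ng/L = 816 μg/L.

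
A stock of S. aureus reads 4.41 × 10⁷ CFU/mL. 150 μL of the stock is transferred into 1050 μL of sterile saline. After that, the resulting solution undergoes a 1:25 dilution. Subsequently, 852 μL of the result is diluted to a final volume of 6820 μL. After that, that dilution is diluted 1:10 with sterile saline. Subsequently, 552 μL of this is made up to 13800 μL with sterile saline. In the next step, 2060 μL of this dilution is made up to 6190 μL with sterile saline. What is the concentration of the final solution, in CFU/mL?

Overall dilution factor = 8 × 25 × 8.005 × 10 × 25 × 3.005 = 1.20 × 10⁶.
4.41 × 10⁷ CFU/mL / 1.20 × 10⁶ = 36.7 CFU/mL.

36.7 CFU/mL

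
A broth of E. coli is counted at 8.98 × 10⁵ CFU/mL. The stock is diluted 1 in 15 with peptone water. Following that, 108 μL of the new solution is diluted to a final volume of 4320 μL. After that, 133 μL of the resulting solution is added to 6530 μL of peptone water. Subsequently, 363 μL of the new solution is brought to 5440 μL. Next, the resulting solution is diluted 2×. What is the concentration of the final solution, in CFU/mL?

0.997 CFU/mL

Overall dilution factor = 15 × 40 × 50.10 × 14.99 × 2 = 9.01 × 10⁵.
8.98 × 10⁵ CFU/mL / 9.01 × 10⁵ = 0.997 CFU/mL.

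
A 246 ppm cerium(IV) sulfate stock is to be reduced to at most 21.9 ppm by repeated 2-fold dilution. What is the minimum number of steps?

Need 2ⁿ ≥ 11.2, so n ≥ log(11.2)/log(2) = 3.49.
Minimum whole steps: n = 4.

4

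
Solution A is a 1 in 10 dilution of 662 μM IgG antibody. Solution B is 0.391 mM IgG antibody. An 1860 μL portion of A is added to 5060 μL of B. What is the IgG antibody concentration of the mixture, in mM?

0.304 mM

C_A = 662 μM / 10 = 66.2 μM.
C_B = 0.391 mM = 391 μM.
C_mix = (C_A·V_A + C_B·V_B)/(V_A + V_B) = (66.2×1860 + 391×5060) / 6920 = 304 μM = 0.304 mM.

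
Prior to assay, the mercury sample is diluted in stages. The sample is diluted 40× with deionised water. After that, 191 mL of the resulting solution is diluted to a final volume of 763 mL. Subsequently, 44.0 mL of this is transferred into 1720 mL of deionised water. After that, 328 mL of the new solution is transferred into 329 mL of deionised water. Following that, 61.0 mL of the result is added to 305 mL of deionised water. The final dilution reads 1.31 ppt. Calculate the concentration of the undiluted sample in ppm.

Overall dilution factor = 40 × 3.995 × 40.09 × 2.003 × 6 = 7.70 × 10⁴.
Original = 1.31 ppt × 7.70 × 10⁴ = 1.01 × 10⁵ ppt = 0.101 ppm.

0.101 ppm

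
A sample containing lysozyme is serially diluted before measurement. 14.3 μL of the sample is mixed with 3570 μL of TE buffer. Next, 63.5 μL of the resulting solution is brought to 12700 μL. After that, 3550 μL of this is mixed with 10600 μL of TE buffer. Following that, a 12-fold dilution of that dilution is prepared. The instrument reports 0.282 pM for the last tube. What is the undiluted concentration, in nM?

Overall dilution factor = 250.7 × 200 × 3.986 × 12 = 2.40 × 10⁶.
Original = 0.282 pM × 2.40 × 10⁶ = 6.76 × 10⁵ pM = 676 nM.

676 nM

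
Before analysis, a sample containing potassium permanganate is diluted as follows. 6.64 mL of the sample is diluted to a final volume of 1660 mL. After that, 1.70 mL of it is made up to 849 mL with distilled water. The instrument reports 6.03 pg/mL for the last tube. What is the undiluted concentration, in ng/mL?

753 ng/mL

Overall dilution factor = 250 × 499.4 = 1.25 × 10⁵.
Original = 6.03 pg/mL × 1.25 × 10⁵ = 7.53 × 10⁵ pg/mL = 753 ng/mL.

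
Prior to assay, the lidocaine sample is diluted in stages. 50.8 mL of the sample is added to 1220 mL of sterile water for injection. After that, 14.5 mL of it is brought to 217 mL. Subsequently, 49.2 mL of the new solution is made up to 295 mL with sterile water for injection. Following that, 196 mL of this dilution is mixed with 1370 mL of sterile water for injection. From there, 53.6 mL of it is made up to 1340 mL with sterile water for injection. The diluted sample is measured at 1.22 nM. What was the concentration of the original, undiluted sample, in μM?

547 μM

Overall dilution factor = 25.02 × 14.97 × 5.996 × 7.990 × 25 = 4.48 × 10⁵.
Original = 1.22 nM × 4.48 × 10⁵ = 5.47 × 10⁵ nM = 547 μM.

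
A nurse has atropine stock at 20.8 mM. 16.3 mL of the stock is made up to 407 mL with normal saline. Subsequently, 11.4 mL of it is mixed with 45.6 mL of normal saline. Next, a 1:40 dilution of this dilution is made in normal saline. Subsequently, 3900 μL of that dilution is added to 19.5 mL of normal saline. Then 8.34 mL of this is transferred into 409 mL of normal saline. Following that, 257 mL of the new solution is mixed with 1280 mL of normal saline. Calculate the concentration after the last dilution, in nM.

Overall dilution factor = 24.97 × 5 × 40 × 6 × 50.04 × 5.981 = 8.97 × 10⁶.
20.8 mM / 8.97 × 10⁶ = 2.32 × 10⁻⁶ mM = 2.32 nM.

2.32 nM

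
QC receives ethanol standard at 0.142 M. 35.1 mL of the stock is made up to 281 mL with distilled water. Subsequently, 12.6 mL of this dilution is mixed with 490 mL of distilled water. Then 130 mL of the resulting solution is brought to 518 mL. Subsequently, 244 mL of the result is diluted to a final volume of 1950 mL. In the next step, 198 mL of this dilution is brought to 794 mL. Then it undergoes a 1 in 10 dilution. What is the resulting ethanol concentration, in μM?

0.348 μM

Overall dilution factor = 8.006 × 39.89 × 3.985 × 7.992 × 4.010 × 10 = 4.08 × 10⁵.
0.142 M / 4.08 × 10⁵ = 3.48 × 10⁻⁷ M = 0.348 μM.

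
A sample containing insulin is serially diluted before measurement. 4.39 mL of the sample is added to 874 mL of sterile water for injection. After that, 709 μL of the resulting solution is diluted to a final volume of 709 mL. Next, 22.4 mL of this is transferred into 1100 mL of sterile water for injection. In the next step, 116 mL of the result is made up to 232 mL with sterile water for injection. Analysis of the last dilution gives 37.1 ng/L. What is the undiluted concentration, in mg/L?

Overall dilution factor = 200.1 × 1000 × 50.11 × 2 = 2.01 × 10⁷.
Original = 37.1 ng/L × 2.01 × 10⁷ = 7.44 × 10⁸ ng/L = 744 mg/L.

744 mg/L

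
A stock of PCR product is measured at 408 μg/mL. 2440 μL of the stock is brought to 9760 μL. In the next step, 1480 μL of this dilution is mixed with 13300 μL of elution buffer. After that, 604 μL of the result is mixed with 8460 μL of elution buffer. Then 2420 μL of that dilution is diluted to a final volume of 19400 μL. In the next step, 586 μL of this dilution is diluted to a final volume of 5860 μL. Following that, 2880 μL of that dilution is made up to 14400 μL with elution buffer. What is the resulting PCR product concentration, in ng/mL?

Overall dilution factor = 4 × 9.986 × 15.01 × 8.017 × 10 × 5 = 2.40 × 10⁵.
408 μg/mL / 2.40 × 10⁵ = 1.70 × 10⁻³ μg/mL = 1.70 ng/mL.

1.70 ng/mL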